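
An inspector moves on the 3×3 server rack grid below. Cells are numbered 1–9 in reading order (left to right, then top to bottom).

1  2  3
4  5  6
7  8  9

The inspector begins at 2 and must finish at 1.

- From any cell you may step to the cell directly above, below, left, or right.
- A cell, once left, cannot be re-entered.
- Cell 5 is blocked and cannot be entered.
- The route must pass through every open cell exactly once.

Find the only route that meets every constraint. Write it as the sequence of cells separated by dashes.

Need to visit all 8 open cells exactly once, starting at 2 and ending at 1.
Cell 6 has only two open neighbours (3 and 9), so the path must pass straight through it: one of those is the cell it's entered from and the other is where it exits.
Route from 2: right to 3, 2× down (reaching 9), 2× left (reaching 7), 2× up (reaching 1) — 7 moves in all.
Check: all 8 open cells covered.

2 - 3 - 6 - 9 - 8 - 7 - 4 - 1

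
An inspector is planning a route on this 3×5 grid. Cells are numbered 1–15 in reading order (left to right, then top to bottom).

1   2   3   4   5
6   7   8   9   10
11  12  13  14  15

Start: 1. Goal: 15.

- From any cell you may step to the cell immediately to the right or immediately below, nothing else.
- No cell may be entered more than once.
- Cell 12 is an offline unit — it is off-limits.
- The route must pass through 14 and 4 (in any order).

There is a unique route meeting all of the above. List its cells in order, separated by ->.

Moves only go right or down, so the column and row indices never decrease.
Route from 1: 3× right (reaching 4), 2× down (reaching 14), right to 15 — 6 moves in all.
Check: all required cells visited.

1 -> 2 -> 3 -> 4 -> 9 -> 14 -> 15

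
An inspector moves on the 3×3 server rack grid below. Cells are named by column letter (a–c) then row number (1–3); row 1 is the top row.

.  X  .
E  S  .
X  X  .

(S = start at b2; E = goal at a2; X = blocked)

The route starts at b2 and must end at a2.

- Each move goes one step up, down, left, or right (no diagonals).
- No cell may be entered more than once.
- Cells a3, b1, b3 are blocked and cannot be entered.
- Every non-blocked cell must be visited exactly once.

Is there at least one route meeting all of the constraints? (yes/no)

Cell a1 has only one open neighbour but is neither the start nor the goal, so a Hamiltonian route would have to both enter and leave it through the same neighbour — impossible without revisiting.

no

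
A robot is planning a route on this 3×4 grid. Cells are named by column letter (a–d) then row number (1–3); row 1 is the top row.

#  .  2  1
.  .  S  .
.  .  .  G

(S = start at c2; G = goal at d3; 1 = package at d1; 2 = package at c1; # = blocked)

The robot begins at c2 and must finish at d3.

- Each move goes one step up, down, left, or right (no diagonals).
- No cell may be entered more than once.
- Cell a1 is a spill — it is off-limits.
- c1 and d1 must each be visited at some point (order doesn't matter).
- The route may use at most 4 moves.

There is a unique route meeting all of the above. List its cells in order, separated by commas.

c2, c1, d1, d2, d3

The 4-move cap with required stops at c1, d1 leaves no slack for detours.
Route from c2: up to c1, right to d1, 2× down (reaching d3) — 4 moves in all.
Check: all required cells visited; 4 ≤ 4 moves.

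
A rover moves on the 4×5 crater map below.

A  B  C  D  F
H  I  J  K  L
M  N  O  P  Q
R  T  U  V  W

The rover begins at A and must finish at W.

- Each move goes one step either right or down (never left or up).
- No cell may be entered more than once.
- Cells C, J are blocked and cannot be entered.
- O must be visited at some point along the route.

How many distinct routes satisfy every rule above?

A right/down-only route from A to W makes exactly 3 down-moves and 4 right-moves in some order.
With no other constraints that would be C(7,3) = 35 routes.
Split at O and multiply the segment counts (each segment already excludes blocked cells): A→O: 3; O→W: 3; product = 9.
That gives 9 routes.

9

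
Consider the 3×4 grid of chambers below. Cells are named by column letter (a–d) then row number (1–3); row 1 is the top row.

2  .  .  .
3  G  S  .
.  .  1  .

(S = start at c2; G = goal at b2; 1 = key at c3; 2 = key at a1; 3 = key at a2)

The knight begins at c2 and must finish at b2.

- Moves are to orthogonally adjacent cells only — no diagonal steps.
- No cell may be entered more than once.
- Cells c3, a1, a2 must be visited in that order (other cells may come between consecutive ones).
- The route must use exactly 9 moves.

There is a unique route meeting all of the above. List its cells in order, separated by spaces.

c2 c3 d3 d2 d1 c1 b1 a1 a2 b2

The waypoints must appear in the order c3, a1, a2, with no cell reused.
Route from c2: down to c3, right to d3, 2× up (reaching d1), 3× left (reaching a1), down to a2, right to b2 — 9 moves in all.
Check: order respected (1 at step 1, 2 at step 7, 3 at step 8); 9 moves as required.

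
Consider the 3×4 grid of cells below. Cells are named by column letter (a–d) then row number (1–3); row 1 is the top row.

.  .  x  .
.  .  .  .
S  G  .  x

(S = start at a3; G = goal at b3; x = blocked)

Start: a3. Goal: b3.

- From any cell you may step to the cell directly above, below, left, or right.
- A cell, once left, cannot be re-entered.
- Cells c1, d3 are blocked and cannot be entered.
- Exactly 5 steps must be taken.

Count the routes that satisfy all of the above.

2

Need simple routes of exactly 5 moves from a3 to b3 (Manhattan distance 1, so 2 moves are spent on a detour and 2 undoing it).
Enumerating: a3 a2 a1 b1 b2 b3 | a3 a2 b2 c2 c3 b3.
That gives 2 routes.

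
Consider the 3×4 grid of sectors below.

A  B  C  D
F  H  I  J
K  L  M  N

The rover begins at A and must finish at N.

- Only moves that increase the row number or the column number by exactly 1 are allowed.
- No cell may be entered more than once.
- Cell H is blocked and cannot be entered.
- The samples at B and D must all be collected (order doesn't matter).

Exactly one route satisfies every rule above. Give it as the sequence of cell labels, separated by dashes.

Moves only go right or down, so the column and row indices never decrease.
Route from A: right 3 to D, down 2 to N — 5 moves in all.
Check: all required cells visited.

A - B - C - D - J - N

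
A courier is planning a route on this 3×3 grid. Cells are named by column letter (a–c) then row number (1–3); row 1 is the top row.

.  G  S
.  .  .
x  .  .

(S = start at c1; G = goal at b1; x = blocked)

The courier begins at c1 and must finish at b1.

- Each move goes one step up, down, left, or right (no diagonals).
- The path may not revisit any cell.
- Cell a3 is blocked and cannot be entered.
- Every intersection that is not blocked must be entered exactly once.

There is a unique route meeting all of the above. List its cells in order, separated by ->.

c1 -> c2 -> c3 -> b3 -> b2 -> a2 -> a1 -> b1

Need to visit all 8 open cells exactly once, starting at c1 and ending at b1.
Cell a2 has only two open neighbours (a1 and b2), so the path must pass straight through it: one of those is the cell it's entered from and the other is where it exits.
Route from c1: 2× down (reaching c3), left to b3, up to b2, left to a2, up to a1, right to b1 — 7 moves in all.
Check: all 8 open cells covered.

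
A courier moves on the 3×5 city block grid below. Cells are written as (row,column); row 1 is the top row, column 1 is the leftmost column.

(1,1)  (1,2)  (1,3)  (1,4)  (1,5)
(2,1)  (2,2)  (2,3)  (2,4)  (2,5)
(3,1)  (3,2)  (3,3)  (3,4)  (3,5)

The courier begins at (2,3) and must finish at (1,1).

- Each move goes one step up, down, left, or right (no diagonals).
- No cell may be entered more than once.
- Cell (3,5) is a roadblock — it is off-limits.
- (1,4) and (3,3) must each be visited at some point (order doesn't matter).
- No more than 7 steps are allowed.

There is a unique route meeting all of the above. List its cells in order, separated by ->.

(2,3) -> (3,3) -> (3,4) -> (2,4) -> (1,4) -> (1,3) -> (1,2) -> (1,1)

Any route must reach (1,4) and (3,3) and still end at (1,1) within 7 moves, so the order of the required stops is forced.
Route from (2,3): down 1 to (3,3), right 1 to (3,4), up 2 to (1,4), left 3 to (1,1) — 7 moves in all.
Check: all required cells visited; 7 ≤ 7 moves.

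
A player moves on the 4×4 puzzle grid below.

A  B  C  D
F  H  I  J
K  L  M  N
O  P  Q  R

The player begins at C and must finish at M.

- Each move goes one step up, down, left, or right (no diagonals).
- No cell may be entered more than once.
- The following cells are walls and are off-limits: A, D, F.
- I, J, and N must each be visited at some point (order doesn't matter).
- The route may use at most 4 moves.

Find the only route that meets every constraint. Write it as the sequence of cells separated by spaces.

C I J N M

The 4-move cap with required stops at I, J, N leaves no slack for detours.
Route from C: down to I, right to J, down to N, left to M — 4 moves in all.
Check: all required cells visited; 4 ≤ 4 moves.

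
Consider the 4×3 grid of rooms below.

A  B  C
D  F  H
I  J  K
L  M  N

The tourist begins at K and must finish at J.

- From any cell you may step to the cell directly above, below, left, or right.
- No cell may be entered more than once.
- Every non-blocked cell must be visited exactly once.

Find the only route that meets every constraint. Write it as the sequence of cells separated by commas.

K, N, M, L, I, D, A, B, C, H, F, J

Need to visit all 12 open cells exactly once, starting at K and ending at J.
Route from K: down to N, 2× left (reaching L), 3× up (reaching A), 2× right (reaching C), down to H, left to F, down to J — 11 moves in all.
Check: all 12 open cells covered.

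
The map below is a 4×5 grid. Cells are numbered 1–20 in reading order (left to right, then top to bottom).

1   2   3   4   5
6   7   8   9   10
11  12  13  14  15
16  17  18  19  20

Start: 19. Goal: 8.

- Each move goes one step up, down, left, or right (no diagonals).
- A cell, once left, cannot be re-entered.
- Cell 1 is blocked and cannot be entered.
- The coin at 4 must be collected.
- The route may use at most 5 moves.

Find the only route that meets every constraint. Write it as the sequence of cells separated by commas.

The budget equals the shortest possible length, so every move has to be on a shortest route through the required cells.
Route from 19: up 3 to 4, left 1 to 3, down 1 to 8 — 5 moves in all.
Check: all required cells visited; 5 ≤ 5 moves.

19, 14, 9, 4, 3, 8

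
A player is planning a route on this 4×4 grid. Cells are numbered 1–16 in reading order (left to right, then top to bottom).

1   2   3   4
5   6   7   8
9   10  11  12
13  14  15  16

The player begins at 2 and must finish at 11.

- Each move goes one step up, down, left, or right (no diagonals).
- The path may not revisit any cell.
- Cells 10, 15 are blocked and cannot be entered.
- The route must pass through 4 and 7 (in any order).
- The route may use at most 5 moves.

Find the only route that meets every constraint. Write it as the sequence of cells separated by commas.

2, 3, 4, 8, 7, 11

The 5-move cap with required stops at 4, 7 leaves no slack for detours.
Route from 2: right 2 to 4, down 1 to 8, left 1 to 7, down 1 to 11 — 5 moves in all.
Check: all required cells visited; 5 ≤ 5 moves.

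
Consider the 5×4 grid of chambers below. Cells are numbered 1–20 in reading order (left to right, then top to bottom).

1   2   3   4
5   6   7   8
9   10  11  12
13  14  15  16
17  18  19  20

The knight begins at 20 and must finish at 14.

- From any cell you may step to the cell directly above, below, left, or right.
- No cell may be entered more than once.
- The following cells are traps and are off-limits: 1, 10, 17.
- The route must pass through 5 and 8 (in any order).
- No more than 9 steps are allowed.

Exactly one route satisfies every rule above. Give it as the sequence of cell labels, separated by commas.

Any route must reach 5 and 8 and still end at 14 within 9 moves, so the order of the required stops is forced.
Route from 20: 3× up (reaching 8), 3× left (reaching 5), 2× down (reaching 13), right to 14 — 9 moves in all.
Check: all required cells visited; 9 ≤ 9 moves.

20, 16, 12, 8, 7, 6, 5, 9, 13, 14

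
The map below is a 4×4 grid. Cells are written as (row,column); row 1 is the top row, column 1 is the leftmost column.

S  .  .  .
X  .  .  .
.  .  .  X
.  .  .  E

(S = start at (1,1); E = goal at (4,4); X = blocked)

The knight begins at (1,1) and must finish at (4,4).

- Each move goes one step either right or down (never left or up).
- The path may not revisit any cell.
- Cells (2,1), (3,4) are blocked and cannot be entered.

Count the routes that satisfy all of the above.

4

A right/down-only route from (1,1) to (4,4) makes exactly 3 down-moves and 3 right-moves in some order.
With no other constraints that would be C(6,3) = 20 routes.
Subtract routes through each blocked cell (inclusion–exclusion for overlaps): − through (2,1): 10 − through (3,4): 10 + through (2,1)&(3,4): 4 → 4.
That gives 4 routes.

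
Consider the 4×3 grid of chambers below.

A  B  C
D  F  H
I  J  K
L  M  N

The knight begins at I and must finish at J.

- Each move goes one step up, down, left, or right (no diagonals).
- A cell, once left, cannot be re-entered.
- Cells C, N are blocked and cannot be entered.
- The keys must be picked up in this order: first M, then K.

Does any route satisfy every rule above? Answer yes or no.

Even ignoring the required order, no revisit-free route from I to J manages to pass through all of M and K: branching out from I, every path either misses one of them or, having collected them, can no longer reach J without re-entering a cell.

no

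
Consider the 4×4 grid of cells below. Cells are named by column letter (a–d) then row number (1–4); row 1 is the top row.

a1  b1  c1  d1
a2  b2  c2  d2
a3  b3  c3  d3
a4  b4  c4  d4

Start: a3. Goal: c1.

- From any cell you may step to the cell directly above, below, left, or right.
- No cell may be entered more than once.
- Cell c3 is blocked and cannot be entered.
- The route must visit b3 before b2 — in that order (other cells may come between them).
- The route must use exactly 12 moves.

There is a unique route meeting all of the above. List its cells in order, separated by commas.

a3, b3, b4, c4, d4, d3, d2, c2, b2, a2, a1, b1, c1

The waypoints must appear in the order b3, b2, with no cell reused.
Route from a3: right 1 to b3, down 1 to b4, right 2 to d4, up 2 to d2, left 3 to a2, up 1 to a1, right 2 to c1 — 12 moves in all.
Check: order respected (b3 at step 1, b2 at step 8); 12 moves as required.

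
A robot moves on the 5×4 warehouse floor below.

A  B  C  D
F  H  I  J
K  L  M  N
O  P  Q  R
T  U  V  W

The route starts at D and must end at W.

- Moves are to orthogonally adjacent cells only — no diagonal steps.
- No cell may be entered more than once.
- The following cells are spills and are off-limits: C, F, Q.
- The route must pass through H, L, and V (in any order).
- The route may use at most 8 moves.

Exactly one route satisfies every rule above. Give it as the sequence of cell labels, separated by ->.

D -> J -> I -> H -> L -> P -> U -> V -> W

Any route must reach H, L, and V and still end at W within 8 moves, so the order of the required stops is forced.
Route from D: down 1 to J, left 2 to H, down 3 to U, right 2 to W — 8 moves in all.
Check: all required cells visited; 8 ≤ 8 moves.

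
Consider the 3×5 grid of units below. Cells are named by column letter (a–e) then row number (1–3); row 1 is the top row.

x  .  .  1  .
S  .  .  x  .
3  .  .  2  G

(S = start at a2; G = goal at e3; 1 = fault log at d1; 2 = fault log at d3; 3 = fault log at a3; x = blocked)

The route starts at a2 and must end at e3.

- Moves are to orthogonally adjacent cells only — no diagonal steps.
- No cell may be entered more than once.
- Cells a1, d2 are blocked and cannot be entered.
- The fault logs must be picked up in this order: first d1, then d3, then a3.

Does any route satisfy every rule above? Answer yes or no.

no

Even ignoring the required order, no revisit-free route from a2 to e3 manages to pass through all of d1, d3, and a3: branching out from a2, every path either misses one of them or, having collected them, can no longer reach e3 without re-entering a cell.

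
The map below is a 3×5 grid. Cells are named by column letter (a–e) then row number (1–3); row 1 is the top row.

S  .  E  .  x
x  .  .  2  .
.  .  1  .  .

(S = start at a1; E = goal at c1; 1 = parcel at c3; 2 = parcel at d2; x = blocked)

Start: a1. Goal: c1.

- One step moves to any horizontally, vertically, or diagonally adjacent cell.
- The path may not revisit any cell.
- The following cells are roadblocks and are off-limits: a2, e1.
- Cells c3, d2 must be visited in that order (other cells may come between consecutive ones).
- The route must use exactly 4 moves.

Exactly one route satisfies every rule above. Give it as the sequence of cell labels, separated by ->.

The waypoints must appear in the order c3, d2, with no cell reused.
Route from a1: 2× down-right (reaching c3), up-right to d2, up-left to c1 — 4 moves in all.
Check: order respected (1 at step 2, 2 at step 3); 4 moves as required.

a1 -> b2 -> c3 -> d2 -> c1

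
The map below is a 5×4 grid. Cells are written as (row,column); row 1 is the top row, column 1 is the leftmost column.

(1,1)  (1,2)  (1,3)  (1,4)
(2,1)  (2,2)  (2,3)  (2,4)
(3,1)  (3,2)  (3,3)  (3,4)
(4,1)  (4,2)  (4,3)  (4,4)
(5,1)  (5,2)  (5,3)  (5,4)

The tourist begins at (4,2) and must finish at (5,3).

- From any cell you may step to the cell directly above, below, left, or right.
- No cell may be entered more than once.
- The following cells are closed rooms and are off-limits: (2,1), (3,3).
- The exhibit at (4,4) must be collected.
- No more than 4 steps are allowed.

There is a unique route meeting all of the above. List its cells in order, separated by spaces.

(4,2) (4,3) (4,4) (5,4) (5,3)

The budget equals the shortest possible length, so every move has to be on a shortest route through the required cells.
Route from (4,2): 2× right (reaching (4,4)), down to (5,4), left to (5,3) — 4 moves in all.
Check: all required cells visited; 4 ≤ 4 moves.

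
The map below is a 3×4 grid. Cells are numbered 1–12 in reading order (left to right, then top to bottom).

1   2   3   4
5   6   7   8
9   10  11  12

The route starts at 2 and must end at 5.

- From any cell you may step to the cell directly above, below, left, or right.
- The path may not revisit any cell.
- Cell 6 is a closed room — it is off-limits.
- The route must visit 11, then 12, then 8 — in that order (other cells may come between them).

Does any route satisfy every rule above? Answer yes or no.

no

Ignoring the required order, 2 revisit-free routes from 2 to 5 pass through all of 11, 12, and 8; the waypoint orders that occur are 8 → 12 → 11 (2) — never 11 → 12 → 8.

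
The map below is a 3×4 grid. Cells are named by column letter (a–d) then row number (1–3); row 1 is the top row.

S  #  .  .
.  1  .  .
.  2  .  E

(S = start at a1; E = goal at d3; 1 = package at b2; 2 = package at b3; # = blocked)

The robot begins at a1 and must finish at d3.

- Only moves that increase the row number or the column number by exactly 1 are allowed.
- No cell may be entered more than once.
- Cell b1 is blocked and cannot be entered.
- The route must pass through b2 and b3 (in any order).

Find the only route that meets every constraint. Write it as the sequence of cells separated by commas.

Moves only go right or down, so the column and row indices never decrease.
Route from a1: down to a2, right to b2, down to b3, 2× right (reaching d3) — 5 moves in all.
Check: all required cells visited.

a1, a2, b2, b3, c3, d3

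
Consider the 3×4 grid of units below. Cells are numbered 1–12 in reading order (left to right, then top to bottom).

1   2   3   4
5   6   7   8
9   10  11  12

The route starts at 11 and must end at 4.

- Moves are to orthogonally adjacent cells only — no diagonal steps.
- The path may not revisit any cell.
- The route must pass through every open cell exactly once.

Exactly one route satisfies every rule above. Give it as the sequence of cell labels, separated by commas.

11, 12, 8, 7, 6, 10, 9, 5, 1, 2, 3, 4

Need to visit all 12 open cells exactly once, starting at 11 and ending at 4.
Route from 11: right to 12, up to 8, 2× left (reaching 6), down to 10, left to 9, 2× up (reaching 1), 3× right (reaching 4) — 11 moves in all.
Check: all 12 open cells covered.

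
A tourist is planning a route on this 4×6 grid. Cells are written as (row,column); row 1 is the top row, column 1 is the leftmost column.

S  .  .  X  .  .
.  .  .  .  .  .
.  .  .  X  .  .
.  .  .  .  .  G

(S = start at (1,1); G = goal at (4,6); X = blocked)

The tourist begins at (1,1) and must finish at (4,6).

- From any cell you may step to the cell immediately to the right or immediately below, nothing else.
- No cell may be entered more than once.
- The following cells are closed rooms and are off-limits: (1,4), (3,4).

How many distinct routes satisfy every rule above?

A right/down-only route from (1,1) to (4,6) makes exactly 3 down-moves and 5 right-moves in some order.
With no other constraints that would be C(8,3) = 56 routes.
Subtract routes through each blocked cell (inclusion–exclusion for overlaps): − through (1,4): 10 − through (3,4): 30 + through (1,4)&(3,4): 3 → 19.
That gives 19 routes.

19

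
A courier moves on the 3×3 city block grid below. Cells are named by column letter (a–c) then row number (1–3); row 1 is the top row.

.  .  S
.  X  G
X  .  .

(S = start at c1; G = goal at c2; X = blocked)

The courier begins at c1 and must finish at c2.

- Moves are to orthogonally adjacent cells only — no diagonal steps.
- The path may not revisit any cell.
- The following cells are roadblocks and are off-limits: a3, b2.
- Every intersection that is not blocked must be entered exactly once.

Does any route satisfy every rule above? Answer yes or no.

Cell a2 has only one open neighbour but is neither the start nor the goal, so a Hamiltonian route would have to both enter and leave it through the same neighbour — impossible without revisiting.

no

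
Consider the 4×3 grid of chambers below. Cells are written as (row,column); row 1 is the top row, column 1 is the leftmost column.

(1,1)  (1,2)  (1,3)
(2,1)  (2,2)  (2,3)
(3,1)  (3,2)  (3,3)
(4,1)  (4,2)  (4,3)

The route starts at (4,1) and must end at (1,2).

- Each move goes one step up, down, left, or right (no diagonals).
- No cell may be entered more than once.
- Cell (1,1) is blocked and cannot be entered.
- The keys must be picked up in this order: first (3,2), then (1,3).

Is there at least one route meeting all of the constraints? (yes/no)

yes

One route that works: (4,1) → (3,1) → (3,2) → (2,2) → (2,3) → (1,3) → (1,2).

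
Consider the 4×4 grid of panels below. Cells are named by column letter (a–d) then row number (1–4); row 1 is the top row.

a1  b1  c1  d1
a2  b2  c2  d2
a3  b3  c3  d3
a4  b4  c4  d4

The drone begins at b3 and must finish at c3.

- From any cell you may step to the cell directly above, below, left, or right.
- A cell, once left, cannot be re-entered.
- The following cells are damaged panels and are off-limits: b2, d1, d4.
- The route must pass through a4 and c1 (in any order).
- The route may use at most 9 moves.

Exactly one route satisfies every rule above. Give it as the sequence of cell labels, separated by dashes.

b3 - b4 - a4 - a3 - a2 - a1 - b1 - c1 - c2 - c3

The budget equals the shortest possible length, so every move has to be on a shortest route through the required cells.
Route from b3: down to b4, left to a4, 3× up (reaching a1), 2× right (reaching c1), 2× down (reaching c3) — 9 moves in all.
Check: all required cells visited; 9 ≤ 9 moves.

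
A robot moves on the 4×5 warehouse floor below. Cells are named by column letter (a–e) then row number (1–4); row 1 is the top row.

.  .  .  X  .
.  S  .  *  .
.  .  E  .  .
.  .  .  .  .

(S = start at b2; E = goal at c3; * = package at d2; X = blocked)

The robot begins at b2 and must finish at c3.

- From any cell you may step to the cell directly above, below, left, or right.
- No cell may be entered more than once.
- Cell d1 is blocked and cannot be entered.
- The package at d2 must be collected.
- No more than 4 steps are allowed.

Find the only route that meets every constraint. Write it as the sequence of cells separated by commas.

Any route must reach d2 and still end at c3 within 4 moves, so the order of the required stops is forced.
Route from b2: 2× right (reaching d2), down to d3, left to c3 — 4 moves in all.
Check: all required cells visited; 4 ≤ 4 moves.

b2, c2, d2, d3, c3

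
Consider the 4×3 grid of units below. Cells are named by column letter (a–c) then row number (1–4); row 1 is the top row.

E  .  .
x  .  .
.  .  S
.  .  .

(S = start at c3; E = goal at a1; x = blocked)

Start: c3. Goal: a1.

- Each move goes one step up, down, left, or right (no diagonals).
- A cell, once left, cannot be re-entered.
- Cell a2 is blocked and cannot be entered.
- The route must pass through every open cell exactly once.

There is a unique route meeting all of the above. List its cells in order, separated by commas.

c3, c4, b4, a4, a3, b3, b2, c2, c1, b1, a1

Need to visit all 11 open cells exactly once, starting at c3 and ending at a1.
Cell c4 has only two open neighbours (c3 and b4), so the path must pass straight through it: one of those is the cell it's entered from and the other is where it exits.
Route from c3: down to c4, 2× left (reaching a4), up to a3, right to b3, up to b2, right to c2, up to c1, 2× left (reaching a1) — 10 moves in all.
Check: all 11 open cells covered.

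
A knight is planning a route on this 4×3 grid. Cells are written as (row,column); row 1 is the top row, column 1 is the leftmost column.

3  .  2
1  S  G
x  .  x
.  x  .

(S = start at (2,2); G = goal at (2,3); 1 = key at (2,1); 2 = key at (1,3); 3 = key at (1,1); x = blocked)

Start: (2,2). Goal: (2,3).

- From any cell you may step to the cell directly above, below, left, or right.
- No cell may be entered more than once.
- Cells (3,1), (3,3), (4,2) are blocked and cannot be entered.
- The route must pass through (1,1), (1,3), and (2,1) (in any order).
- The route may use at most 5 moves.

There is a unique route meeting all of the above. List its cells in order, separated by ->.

(2,2) -> (2,1) -> (1,1) -> (1,2) -> (1,3) -> (2,3)

The 5-move cap with required stops at (1,1), (1,3), (2,1) leaves no slack for detours.
Route from (2,2): left 1 to (2,1), up 1 to (1,1), right 2 to (1,3), down 1 to (2,3) — 5 moves in all.
Check: all required cells visited; 5 ≤ 5 moves.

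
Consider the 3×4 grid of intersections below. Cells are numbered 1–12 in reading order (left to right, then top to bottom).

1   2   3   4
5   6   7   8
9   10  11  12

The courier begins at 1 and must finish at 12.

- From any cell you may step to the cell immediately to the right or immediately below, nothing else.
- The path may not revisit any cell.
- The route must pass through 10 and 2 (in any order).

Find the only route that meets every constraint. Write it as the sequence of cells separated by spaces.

1 2 6 10 11 12

Moves only go right or down, so the column and row indices never decrease.
Route from 1: right 1 to 2, down 2 to 10, right 2 to 12 — 5 moves in all.
Check: all required cells visited.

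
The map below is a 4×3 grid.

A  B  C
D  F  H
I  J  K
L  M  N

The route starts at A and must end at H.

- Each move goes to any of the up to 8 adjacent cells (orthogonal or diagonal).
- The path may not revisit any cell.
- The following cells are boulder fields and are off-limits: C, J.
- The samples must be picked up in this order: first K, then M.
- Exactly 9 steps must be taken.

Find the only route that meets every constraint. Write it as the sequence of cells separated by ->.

A -> F -> K -> N -> M -> L -> I -> D -> B -> H

The waypoints must appear in the order K, M, with no cell reused.
Route from A: 2× down-right (reaching K), down to N, 2× left (reaching L), 2× up (reaching D), up-right to B, down-right to H — 9 moves in all.
Check: order respected (K at step 2, M at step 4); 9 moves as required.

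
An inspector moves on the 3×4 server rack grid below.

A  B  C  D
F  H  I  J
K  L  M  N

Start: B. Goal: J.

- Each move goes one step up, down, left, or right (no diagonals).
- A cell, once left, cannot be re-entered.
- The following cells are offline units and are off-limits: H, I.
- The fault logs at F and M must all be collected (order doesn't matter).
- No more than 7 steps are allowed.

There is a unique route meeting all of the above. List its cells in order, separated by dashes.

Any route must reach F and M and still end at J within 7 moves, so the order of the required stops is forced.
Route from B: left to A, 2× down (reaching K), 3× right (reaching N), up to J — 7 moves in all.
Check: all required cells visited; 7 ≤ 7 moves.

B - A - F - K - L - M - N - J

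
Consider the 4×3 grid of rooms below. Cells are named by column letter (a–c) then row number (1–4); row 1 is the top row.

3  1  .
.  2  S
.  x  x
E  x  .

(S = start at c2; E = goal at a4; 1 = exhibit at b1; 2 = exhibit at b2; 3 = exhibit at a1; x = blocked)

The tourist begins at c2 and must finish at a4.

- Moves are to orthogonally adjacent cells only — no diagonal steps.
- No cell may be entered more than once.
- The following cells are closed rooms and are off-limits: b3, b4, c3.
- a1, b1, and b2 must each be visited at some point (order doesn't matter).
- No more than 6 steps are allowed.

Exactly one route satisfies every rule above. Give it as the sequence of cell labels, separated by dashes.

The budget equals the shortest possible length, so every move has to be on a shortest route through the required cells.
Route from c2: left to b2, up to b1, left to a1, 3× down (reaching a4) — 6 moves in all.
Check: all required cells visited; 6 ≤ 6 moves.

c2 - b2 - b1 - a1 - a2 - a3 - a4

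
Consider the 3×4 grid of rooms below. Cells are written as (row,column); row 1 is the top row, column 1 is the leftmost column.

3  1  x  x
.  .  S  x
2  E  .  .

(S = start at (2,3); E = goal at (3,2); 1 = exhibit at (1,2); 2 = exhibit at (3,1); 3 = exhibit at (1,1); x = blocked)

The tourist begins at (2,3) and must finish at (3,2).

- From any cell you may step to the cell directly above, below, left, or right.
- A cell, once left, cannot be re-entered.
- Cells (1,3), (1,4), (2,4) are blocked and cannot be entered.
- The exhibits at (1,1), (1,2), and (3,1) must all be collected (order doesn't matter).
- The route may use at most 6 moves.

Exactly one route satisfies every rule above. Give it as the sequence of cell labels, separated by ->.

(2,3) -> (2,2) -> (1,2) -> (1,1) -> (2,1) -> (3,1) -> (3,2)

The budget equals the shortest possible length, so every move has to be on a shortest route through the required cells.
Route from (2,3): left to (2,2), up to (1,2), left to (1,1), 2× down (reaching (3,1)), right to (3,2) — 6 moves in all.
Check: all required cells visited; 6 ≤ 6 moves.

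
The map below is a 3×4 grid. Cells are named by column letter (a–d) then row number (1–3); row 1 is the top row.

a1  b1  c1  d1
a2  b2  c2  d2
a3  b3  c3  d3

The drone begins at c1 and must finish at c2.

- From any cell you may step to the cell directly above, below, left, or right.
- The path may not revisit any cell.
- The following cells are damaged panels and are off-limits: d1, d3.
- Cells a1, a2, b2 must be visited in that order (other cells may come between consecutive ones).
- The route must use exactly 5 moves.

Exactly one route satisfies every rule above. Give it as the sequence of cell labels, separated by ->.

c1 -> b1 -> a1 -> a2 -> b2 -> c2

The waypoints must appear in the order a1, a2, b2, with no cell reused.
Route from c1: 2× left (reaching a1), down to a2, 2× right (reaching c2) — 5 moves in all.
Check: order respected (a1 at step 2, a2 at step 3, b2 at step 4); 5 moves as required.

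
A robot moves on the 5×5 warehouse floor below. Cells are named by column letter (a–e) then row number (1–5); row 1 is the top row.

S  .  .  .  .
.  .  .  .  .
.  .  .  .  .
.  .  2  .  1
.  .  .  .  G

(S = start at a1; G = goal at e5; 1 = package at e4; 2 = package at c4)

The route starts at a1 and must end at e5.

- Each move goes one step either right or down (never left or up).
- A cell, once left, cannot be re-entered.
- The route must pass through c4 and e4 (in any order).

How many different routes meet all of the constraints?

A right/down-only route from a1 to e5 makes exactly 4 down-moves and 4 right-moves in some order.
With no other constraints that would be C(8,4) = 70 routes.
A monotone route can only reach the required cells in the order c4, e4, so split there and multiply the segment counts: a1→c4: 10; c4→e4: 1; e4→e5: 1; product = 10.
That gives 10 routes.

10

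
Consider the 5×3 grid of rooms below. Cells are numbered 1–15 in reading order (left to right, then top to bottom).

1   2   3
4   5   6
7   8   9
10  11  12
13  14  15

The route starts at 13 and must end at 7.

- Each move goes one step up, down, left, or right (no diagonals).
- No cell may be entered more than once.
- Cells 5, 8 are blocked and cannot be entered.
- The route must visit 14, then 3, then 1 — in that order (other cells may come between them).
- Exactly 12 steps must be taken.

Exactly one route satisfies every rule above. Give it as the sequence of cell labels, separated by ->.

13 -> 10 -> 11 -> 14 -> 15 -> 12 -> 9 -> 6 -> 3 -> 2 -> 1 -> 4 -> 7

The waypoints must appear in the order 14, 3, 1, with no cell reused.
Route from 13: up to 10, right to 11, down to 14, right to 15, 4× up (reaching 3), 2× left (reaching 1), 2× down (reaching 7) — 12 moves in all.
Check: order respected (14 at step 3, 3 at step 8, 1 at step 10); 12 moves as required.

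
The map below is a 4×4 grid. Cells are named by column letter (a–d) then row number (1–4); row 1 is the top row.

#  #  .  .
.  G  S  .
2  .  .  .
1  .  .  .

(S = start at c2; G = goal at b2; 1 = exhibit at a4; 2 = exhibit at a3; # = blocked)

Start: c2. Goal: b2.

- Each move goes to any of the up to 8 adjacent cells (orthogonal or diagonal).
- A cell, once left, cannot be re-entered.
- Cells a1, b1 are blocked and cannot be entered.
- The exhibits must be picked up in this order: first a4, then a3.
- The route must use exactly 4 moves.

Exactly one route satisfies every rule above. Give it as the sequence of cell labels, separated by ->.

c2 -> b3 -> a4 -> a3 -> b2

The waypoints must appear in the order a4, a3, with no cell reused.
Route from c2: 2× down-left (reaching a4), up to a3, up-right to b2 — 4 moves in all.
Check: order respected (1 at step 2, 2 at step 3); 4 moves as required.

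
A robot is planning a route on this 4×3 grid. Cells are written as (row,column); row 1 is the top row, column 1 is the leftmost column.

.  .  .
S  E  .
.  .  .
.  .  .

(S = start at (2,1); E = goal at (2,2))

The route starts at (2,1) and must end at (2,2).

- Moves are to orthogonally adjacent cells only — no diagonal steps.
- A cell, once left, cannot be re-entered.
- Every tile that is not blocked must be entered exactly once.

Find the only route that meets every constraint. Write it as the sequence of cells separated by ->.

Need to visit all 12 open cells exactly once, starting at (2,1) and ending at (2,2).
Cell (1,3) has only two open neighbours ((2,3) and (1,2)), so the path must pass straight through it: one of those is the cell it's entered from and the other is where it exits.
Route from (2,1): up to (1,1), 2× right (reaching (1,3)), 3× down (reaching (4,3)), 2× left (reaching (4,1)), up to (3,1), right to (3,2), up to (2,2) — 11 moves in all.
Check: all 12 open cells covered.

(2,1) -> (1,1) -> (1,2) -> (1,3) -> (2,3) -> (3,3) -> (4,3) -> (4,2) -> (4,1) -> (3,1) -> (3,2) -> (2,2)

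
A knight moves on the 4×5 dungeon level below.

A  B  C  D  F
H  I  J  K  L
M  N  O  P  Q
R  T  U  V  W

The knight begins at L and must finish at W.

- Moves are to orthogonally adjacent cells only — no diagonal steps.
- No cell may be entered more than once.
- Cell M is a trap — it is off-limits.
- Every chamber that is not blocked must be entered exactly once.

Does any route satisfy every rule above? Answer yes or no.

Cell R has only one open neighbour but is neither the start nor the goal, so a Hamiltonian route would have to both enter and leave it through the same neighbour — impossible without revisiting.

no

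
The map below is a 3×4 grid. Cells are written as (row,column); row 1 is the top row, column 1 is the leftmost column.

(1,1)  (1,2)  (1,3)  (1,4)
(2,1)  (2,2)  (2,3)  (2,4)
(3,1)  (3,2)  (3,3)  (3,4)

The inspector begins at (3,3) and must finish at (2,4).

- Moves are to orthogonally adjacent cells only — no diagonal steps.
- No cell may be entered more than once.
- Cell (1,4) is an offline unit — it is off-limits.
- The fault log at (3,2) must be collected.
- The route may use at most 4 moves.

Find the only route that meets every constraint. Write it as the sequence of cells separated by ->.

The budget equals the shortest possible length, so every move has to be on a shortest route through the required cells.
Route from (3,3): left to (3,2), up to (2,2), 2× right (reaching (2,4)) — 4 moves in all.
Check: all required cells visited; 4 ≤ 4 moves.

(3,3) -> (3,2) -> (2,2) -> (2,3) -> (2,4)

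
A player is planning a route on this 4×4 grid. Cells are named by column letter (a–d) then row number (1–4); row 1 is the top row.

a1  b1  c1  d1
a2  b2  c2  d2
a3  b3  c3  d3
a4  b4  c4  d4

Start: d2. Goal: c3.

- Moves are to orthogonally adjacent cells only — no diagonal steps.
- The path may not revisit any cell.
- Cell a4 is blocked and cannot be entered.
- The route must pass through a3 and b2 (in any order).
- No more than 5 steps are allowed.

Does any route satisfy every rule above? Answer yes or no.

no

Even ignoring the no-revisit rule, getting from d2 to c3, taking the cheapest ordering d2 → b2 → a3 → c3 needs at least 2 + 2 + 2 = 6 moves (Manhattan distance per leg), which exceeds the 5-move limit.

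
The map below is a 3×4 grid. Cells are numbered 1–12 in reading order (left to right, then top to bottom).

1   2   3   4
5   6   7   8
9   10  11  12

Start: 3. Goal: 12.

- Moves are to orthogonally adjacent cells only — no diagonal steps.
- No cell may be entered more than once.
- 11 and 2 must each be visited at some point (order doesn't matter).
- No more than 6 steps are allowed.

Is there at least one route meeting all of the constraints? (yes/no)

One route that works: 3 → 2 → 6 → 10 → 11 → 12.

yes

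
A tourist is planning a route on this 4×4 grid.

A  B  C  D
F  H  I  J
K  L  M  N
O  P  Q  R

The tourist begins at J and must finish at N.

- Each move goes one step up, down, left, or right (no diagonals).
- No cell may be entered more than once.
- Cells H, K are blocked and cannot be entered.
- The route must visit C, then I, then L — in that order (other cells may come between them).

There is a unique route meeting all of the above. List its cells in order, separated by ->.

J -> D -> C -> I -> M -> L -> P -> Q -> R -> N

The waypoints must appear in the order C, I, L, with no cell reused.
Route from J: up 1 to D, left 1 to C, down 2 to M, left 1 to L, down 1 to P, right 2 to R, up 1 to N — 9 moves in all.
Check: order respected (C at step 2, I at step 3, L at step 5).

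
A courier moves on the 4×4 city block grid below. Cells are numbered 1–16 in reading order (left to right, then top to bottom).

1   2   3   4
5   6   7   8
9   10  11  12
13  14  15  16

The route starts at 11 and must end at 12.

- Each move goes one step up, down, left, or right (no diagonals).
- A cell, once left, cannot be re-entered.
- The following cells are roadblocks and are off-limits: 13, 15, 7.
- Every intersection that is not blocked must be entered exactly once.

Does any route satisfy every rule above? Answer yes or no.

no

Cell 14 has only one open neighbour but is neither the start nor the goal, so a Hamiltonian route would have to both enter and leave it through the same neighbour — impossible without revisiting.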